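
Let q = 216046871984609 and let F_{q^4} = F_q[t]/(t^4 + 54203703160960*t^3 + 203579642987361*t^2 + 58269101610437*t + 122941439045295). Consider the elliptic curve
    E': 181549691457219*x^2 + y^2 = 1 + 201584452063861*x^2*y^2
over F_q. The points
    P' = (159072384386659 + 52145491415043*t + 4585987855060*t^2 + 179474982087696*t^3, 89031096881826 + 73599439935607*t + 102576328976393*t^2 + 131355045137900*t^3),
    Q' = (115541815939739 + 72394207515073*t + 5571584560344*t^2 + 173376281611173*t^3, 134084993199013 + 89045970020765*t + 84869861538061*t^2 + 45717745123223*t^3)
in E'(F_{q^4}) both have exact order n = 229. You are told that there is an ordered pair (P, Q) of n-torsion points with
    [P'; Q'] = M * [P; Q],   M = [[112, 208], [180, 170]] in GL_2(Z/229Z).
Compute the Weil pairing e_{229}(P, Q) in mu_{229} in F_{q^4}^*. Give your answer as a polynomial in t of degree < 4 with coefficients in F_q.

e_{229} is bilinear + alternating on E[229], so e_{229}(112*P + 208*Q, 180*P + 170*Q) = e_{229}(P,Q)^(112*170-208*180).
Inverting 149 mod 229: 83. Thus e_{229}(P,Q) = e(P',Q')^{83}.
Edwards->Montgomery: u=(1+y)/(1-y), v=u/x -> 27104950726919v^2=u^3+38409927974630u^2+u; then x_W=103014745840644u+207886938576586: y^2=x^3+203358181413357*x.
Build f_{229,P'} and f_{229,Q'} via the 8-bit ladder of 229=11100101_2; evaluate at shifted divisors; quotient in F_{216046871984609^4}.
f_P(D_Q)/f_Q(D_P) = 153587216587984 + 6026686923795*t + 159963677964808*t^2 + 36476039535035*t^3.
Hence e(P,Q) = 155398910279094 + 126117936331378*t + 151867364962293*t^2 + 105767955612431*t^3 in F_{216046871984609^4}^*.

155398910279094 + 126117936331378*t + 151867364962293*t^2 + 105767955612431*t^3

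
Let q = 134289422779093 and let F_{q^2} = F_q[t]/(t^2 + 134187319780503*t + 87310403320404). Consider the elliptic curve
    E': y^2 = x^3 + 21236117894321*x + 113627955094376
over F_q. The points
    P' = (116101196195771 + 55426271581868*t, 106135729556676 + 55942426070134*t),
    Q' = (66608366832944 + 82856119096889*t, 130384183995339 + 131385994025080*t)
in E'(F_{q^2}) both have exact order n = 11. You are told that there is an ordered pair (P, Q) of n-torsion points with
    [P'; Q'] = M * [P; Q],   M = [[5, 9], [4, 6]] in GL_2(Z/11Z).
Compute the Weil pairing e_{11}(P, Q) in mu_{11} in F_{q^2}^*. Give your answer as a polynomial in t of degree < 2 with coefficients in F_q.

The 11-Weil pairing on E[11] over F_{134289422779093} is alternating-bilinear: e_{11}(P',Q') = e_{11}(P,Q)^det(M).
So e_{11}(P,Q) = e_{11}(P',Q')^{9}, since 5*9 = 1 mod 11.
Run Miller on y^2=x^3+21236117894321*x+113627955094376 over F_{134289422779093}: ladder 1011 (4 bits); e = f_P(D_Q)/f_Q(D_P).
Miller gives e_{11}(P',Q') = 132253659306018 + 118964203152215*t in F_{134289422779093^2}.
Thus e_{11}(P,Q) = 28628264738079 + 20355608183360*t.

28628264738079 + 20355608183360*t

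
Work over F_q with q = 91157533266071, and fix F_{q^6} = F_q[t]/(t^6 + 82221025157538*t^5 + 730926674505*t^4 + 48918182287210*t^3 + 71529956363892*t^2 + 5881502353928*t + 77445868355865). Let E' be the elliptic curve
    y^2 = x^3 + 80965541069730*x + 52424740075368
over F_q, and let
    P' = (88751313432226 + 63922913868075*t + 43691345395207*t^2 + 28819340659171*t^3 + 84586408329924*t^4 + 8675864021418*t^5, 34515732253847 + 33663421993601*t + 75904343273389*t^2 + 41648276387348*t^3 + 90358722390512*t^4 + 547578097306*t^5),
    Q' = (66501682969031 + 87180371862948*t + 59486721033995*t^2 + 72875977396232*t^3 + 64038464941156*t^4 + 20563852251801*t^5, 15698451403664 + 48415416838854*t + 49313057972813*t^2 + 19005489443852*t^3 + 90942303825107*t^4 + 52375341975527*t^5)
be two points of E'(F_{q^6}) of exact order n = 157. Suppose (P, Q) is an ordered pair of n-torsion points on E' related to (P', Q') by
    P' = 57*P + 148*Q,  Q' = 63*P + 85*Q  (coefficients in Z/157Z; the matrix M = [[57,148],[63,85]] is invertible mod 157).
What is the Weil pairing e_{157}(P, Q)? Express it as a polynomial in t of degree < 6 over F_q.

e_{157}(aP+bQ,cP+dQ) = e_{157}(P,Q)^(ad-bc); with (a,b,c,d)=(57,148,63,85) this gives the det-157 law.
Inverting 74 mod 157: 87. Thus e_{157}(P,Q) = e(P',Q')^{87}.
Miller loop for e_{157} over F_{91157533266071^6}: bits of 157 = 10011101; 7 double steps + 4 add steps, l/v at each.
Result: e(P',Q') = 53158934843028 + 59899961982777*t + 49481980126319*t^2 + 24371608554653*t^3 + 14251422610016*t^4 + 84800540426438*t^5.
Thus e_{157}(P,Q) = 52354482618901 + 85225691607580*t + 59184668080105*t^2 + 16424382742458*t^3 + 36301726145547*t^4 + 44612426277087*t^5.

52354482618901 + 85225691607580*t + 59184668080105*t^2 + 16424382742458*t^3 + 36301726145547*t^4 + 44612426277087*t^5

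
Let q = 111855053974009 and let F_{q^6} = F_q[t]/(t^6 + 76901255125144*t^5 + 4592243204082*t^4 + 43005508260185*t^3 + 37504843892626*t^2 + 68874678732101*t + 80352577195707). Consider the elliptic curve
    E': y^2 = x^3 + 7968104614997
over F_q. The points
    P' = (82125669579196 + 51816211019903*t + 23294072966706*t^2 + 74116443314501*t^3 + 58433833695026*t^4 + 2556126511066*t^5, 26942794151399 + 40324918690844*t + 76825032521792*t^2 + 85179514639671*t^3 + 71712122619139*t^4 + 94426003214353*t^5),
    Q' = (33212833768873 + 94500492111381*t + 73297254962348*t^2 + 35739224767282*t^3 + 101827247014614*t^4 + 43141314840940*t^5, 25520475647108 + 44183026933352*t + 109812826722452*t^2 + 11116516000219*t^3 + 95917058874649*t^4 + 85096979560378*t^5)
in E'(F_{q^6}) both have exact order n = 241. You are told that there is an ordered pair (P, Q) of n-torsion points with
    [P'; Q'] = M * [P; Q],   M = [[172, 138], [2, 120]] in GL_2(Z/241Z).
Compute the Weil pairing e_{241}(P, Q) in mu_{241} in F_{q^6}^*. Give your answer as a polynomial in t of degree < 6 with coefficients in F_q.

69329367628455 + 39220856322526*t + 85529956638711*t^2 + 100378367308814*t^3 + 89826993527455*t^4 + 30302317067053*t^5

e_{241} is bilinear + alternating on E[241], so e_{241}(172*P + 138*Q, 2*P + 120*Q) = e_{241}(P,Q)^(172*120-138*2).
172*120 - 138*2 = 20364; reduced mod 241: det = 120, inverse 239.
Run Miller on y^2=x^3+7968104614997 over F_{111855053974009}: ladder 11110001 (8 bits); e = f_P(D_Q)/f_Q(D_P).
Result: e(P',Q') = 31486340006237 + 81012990602367*t + 70260287998960*t^2 + 35814043109230*t^3 + 6738996176429*t^4 + 73345418359436*t^5.
Thus e_{241}(P,Q) = 69329367628455 + 39220856322526*t + 85529956638711*t^2 + 100378367308814*t^3 + 89826993527455*t^4 + 30302317067053*t^5.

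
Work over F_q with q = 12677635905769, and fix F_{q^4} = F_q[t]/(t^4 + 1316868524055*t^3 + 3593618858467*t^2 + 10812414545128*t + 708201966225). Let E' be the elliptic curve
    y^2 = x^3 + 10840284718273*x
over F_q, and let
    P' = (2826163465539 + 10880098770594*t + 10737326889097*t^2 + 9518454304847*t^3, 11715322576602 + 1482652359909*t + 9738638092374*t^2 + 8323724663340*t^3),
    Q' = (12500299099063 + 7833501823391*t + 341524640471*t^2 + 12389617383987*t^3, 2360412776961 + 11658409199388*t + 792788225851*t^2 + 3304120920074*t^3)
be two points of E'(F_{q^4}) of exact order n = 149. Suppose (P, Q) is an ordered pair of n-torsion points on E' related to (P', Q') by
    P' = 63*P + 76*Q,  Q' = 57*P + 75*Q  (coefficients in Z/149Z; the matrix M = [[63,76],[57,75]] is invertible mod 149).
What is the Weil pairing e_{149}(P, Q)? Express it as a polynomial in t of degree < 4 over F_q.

The 149-Weil pairing on E[149] over F_{12677635905769} is alternating-bilinear: e_{149}(P',Q') = e_{149}(P,Q)^det(M).
Inverting 95 mod 149: 80. Thus e_{149}(P,Q) = e(P',Q')^{80}.
Build f_{149,P'} and f_{149,Q'} via the 8-bit ladder of 149=10010101_2; evaluate at shifted divisors; quotient in F_{12677635905769^4}.
The quotient is 7395990117916 + 6493665183153*t + 548659789013*t^2 + 1682437852587*t^3.
e_{149}(P,Q) = (7395990117916 + 6493665183153*t + 548659789013*t^2 + 1682437852587*t^3)^{80} = 7503048997946 + 10105420133114*t + 5124080377842*t^2 + 11318708784936*t^3.

7503048997946 + 10105420133114*t + 5124080377842*t^2 + 11318708784936*t^3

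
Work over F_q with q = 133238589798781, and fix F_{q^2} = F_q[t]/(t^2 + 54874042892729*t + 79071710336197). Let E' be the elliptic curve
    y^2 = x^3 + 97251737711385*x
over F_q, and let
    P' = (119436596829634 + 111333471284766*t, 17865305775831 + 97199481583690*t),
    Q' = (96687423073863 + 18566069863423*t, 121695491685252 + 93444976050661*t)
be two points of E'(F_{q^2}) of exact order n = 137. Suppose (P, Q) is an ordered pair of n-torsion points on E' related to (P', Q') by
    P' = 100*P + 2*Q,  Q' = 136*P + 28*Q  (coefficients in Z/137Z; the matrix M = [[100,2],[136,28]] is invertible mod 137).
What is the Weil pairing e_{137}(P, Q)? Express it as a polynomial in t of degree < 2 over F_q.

e_{137}(aP+bQ,cP+dQ) = e_{137}(P,Q)^(ad-bc); with (a,b,c,d)=(100,2,136,28) this gives the det-137 law.
det(M) mod 137 = 62; its inverse in (Z/137)^* is 42 (check: 62*42 mod 137 = 1).
Build f_{137,P'} and f_{137,Q'} via the 8-bit ladder of 137=10001001_2; evaluate at shifted divisors; quotient in F_{133238589798781^2}.
Miller gives e_{137}(P',Q') = 97410971350413 + 38103154975612*t in F_{133238589798781^2}.
Thus e_{137}(P,Q) = 65254702479453 + 20628732336272*t.

65254702479453 + 20628732336272*t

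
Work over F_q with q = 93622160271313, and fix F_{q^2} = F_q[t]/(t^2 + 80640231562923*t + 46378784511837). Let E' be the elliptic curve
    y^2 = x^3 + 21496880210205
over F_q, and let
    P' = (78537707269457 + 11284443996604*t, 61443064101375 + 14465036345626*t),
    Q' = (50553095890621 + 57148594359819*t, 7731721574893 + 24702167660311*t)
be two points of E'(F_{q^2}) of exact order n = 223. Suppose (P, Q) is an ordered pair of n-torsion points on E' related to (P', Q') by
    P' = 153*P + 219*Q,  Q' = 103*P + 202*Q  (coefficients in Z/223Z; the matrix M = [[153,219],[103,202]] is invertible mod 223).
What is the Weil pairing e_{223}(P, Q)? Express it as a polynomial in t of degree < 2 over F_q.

34202087143750 + 73548577733731*t

Under M = [[153,219],[103,202]] in GL_2(Z/223), e_{223}(P',Q') = e_{223}(P,Q)^(153*202-219*103 mod 223).
153*202 - 219*103 = 8349; reduced mod 223: det = 98, inverse 66.
Miller loop for e_{223} over F_{93622160271313^2}: bits of 223 = 11011111; 7 double steps + 6 add steps, l/v at each.
e_{223}(P',Q') = 21934204773891 + 91103536957436*t.
(21934204773891 + 91103536957436*t)^{66} mod (93622160271313,f) = 34202087143750 + 73548577733731*t.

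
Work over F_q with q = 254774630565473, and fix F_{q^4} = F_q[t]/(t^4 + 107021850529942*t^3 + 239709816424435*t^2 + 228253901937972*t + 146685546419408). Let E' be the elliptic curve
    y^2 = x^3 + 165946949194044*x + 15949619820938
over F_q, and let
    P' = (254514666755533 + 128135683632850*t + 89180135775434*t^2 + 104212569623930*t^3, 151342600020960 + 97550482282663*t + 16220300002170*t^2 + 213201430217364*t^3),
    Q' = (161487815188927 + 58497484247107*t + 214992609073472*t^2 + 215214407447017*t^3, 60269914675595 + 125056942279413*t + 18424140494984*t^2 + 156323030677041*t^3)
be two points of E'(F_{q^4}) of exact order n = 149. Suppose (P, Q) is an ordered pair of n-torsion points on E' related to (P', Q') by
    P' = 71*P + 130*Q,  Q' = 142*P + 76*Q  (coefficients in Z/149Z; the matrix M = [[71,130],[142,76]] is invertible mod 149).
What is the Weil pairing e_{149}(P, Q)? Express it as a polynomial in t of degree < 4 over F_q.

e_{149} is bilinear + alternating on E[149], so e_{149}(71*P + 130*Q, 142*P + 76*Q) = e_{149}(P,Q)^(71*76-130*142).
det(M) mod 149 = 48; its inverse in (Z/149)^* is 59 (check: 48*59 mod 149 = 1).
Build f_{149,P'} and f_{149,Q'} via the 8-bit ladder of 149=10010101_2; evaluate at shifted divisors; quotient in F_{254774630565473^4}.
e_{149}(P',Q') = 176768100989511 + 107596589260829*t + 82313668137293*t^2 + 56276520403532*t^3.
e_{149}(P,Q) = (176768100989511 + 107596589260829*t + 82313668137293*t^2 + 56276520403532*t^3)^{59} = 24248306205240 + 146102665752817*t + 109997527704801*t^2 + 39570293759524*t^3.

24248306205240 + 146102665752817*t + 109997527704801*t^2 + 39570293759524*t^3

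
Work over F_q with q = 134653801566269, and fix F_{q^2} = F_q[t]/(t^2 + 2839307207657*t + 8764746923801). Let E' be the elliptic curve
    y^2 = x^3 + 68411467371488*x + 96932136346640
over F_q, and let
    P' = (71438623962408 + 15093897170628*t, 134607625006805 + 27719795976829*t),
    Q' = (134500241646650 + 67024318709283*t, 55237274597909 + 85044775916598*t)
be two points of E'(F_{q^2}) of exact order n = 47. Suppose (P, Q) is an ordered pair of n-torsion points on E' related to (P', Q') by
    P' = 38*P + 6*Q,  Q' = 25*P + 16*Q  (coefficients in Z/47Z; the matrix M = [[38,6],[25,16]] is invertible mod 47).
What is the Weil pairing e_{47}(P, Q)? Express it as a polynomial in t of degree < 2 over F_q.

130105512448146 + 58921180141291*t

e_{47}(aP+bQ,cP+dQ) = e_{47}(P,Q)^(ad-bc); with (a,b,c,d)=(38,6,25,16) this gives the det-47 law.
Inverting 35 mod 47: 43. Thus e_{47}(P,Q) = e(P',Q')^{43}.
6-bit Miller (101111) on E'/F_{134653801566269} with a'=68411467371488, b'=96932136346640: accumulate tangent/chord ratios at Q'+S and P'+S'.
The quotient is 39321666860901 + 65442079157420*t.
Raise to 43: e(P,Q) = 130105512448146 + 58921180141291*t in mu_{47}.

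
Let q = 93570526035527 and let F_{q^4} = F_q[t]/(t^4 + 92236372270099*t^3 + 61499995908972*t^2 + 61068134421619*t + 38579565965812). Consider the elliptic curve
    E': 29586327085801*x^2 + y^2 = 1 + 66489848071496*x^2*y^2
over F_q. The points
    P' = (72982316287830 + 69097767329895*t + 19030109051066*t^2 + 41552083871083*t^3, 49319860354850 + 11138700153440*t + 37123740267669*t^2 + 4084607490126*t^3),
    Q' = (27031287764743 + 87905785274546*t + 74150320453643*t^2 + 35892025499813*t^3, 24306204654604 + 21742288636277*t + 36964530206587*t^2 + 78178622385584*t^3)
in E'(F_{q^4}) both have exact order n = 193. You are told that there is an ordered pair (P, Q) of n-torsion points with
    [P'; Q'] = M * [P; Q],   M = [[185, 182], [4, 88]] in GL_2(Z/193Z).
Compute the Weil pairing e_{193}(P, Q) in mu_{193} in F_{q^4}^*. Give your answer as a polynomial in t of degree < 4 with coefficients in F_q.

24093143075011 + 85096418276349*t + 3777837489349*t^2 + 54284507537278*t^3

Since e_{193}(P,P)=e_{193}(Q,Q)=1 and e_{193}(Q,P)=e_{193}(P,Q)^{-1}, expanding e_{193}(185*P + 182*Q,4*P + 88*Q) leaves e(P,Q)^det(M).
185*88 - 182*4 = 15552; reduced mod 193: det = 112, inverse 81.
Map (x,y)_Ed via u=(1+y)/(1-y), v=(1+y)/((1-y)x) to Montgomery A=50892866138447,B=77434713395298; then to (a',b')=(33629645036069,54718266745136).
8-bit Miller (11000001) on E'/F_{93570526035527} with a'=33629645036069, b'=54718266745136: accumulate tangent/chord ratios at Q'+S and P'+S'.
The quotient is 1494566775950 + 50611289508712*t + 93204893346119*t^2 + 57848772048512*t^3.
Finally e_{193}(P,Q) = 24093143075011 + 85096418276349*t + 3777837489349*t^2 + 54284507537278*t^3.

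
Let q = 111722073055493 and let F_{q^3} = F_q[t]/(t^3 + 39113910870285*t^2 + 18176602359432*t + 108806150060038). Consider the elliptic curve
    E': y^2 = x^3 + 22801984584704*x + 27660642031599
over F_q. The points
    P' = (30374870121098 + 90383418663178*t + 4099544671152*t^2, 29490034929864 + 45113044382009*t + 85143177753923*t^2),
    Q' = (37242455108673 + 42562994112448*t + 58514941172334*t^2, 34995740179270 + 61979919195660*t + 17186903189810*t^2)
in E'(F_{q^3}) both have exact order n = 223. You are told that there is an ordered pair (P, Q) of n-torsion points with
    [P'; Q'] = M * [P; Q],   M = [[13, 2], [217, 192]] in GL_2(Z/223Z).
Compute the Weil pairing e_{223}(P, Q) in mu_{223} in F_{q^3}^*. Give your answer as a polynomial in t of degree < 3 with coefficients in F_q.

67809015747863 + 110155621839595*t + 58885538438815*t^2

Since e_{223}(P,P)=e_{223}(Q,Q)=1 and e_{223}(Q,P)=e_{223}(P,Q)^{-1}, expanding e_{223}(13*P + 2*Q,217*P + 192*Q) leaves e(P,Q)^det(M).
13*192 - 2*217 = 2062; reduced mod 223: det = 55, inverse 73.
8-bit Miller (11011111) on E'/F_{111722073055493} with a'=22801984584704, b'=27660642031599: accumulate tangent/chord ratios at Q'+S and P'+S'.
So e_{223}(P',Q') = 12915554648047 + 83028233577528*t + 79990296140058*t^2.
e_{223}(P,Q) = (12915554648047 + 83028233577528*t + 79990296140058*t^2)^{73} = 67809015747863 + 110155621839595*t + 58885538438815*t^2.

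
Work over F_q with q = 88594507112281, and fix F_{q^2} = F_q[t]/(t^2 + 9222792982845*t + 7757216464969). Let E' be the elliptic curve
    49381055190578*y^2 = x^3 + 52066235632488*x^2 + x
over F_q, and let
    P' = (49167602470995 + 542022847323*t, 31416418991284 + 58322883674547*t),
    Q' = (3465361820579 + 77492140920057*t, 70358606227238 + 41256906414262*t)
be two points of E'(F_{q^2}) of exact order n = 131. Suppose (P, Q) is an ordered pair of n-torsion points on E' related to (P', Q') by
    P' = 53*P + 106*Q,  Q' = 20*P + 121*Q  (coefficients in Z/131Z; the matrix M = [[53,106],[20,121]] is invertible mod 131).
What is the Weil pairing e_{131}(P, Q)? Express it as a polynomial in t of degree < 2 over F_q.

44910474448427 + 77034712559349*t

Alternating bilinearity on E[131] (values in mu_{131} in F_{88594507112281^2}) gives e(P',Q') = e(P,Q)^det(M).
det(M) mod 131 = 101; its inverse in (Z/131)^* is 48 (check: 101*48 mod 131 = 1).
Montgomery->Weierstrass: x_W = 41823713356995*x+5769629532360, y_W=41823713356995*y on F_{88594507112281}; lands on y^2=x^3+79474040083579*x+61180279511562.
Miller loop for e_{131} over F_{88594507112281^2}: bits of 131 = 10000011; 7 double steps + 2 add steps, l/v at each.
e_{131}(P',Q') = 52969382869125 + 71802957911391*t.
Hence e(P,Q) = 44910474448427 + 77034712559349*t in F_{88594507112281^2}^*.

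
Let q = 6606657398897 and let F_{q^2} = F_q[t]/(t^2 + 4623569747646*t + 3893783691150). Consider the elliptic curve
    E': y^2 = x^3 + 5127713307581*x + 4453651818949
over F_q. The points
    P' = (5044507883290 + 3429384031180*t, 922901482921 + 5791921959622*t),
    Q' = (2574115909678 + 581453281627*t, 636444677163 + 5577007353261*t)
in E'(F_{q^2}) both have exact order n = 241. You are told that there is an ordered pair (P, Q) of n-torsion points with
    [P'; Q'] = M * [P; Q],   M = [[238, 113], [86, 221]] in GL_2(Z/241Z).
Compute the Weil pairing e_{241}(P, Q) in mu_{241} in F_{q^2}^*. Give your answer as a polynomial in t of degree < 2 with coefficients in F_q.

2973586261304 + 4207423577944*t

Since e_{241}(P,P)=e_{241}(Q,Q)=1 and e_{241}(Q,P)=e_{241}(P,Q)^{-1}, expanding e_{241}(238*P + 113*Q,86*P + 221*Q) leaves e(P,Q)^det(M).
238*221 - 113*86 = 42880; reduced mod 241: det = 223, inverse 174.
8-bit Miller (11110001) on E'/F_{6606657398897} with a'=5127713307581, b'=4453651818949: accumulate tangent/chord ratios at Q'+S and P'+S'.
f_P(D_Q)/f_Q(D_P) = 5056070472400 + 5085228422165*t.
Thus e_{241}(P,Q) = 2973586261304 + 4207423577944*t.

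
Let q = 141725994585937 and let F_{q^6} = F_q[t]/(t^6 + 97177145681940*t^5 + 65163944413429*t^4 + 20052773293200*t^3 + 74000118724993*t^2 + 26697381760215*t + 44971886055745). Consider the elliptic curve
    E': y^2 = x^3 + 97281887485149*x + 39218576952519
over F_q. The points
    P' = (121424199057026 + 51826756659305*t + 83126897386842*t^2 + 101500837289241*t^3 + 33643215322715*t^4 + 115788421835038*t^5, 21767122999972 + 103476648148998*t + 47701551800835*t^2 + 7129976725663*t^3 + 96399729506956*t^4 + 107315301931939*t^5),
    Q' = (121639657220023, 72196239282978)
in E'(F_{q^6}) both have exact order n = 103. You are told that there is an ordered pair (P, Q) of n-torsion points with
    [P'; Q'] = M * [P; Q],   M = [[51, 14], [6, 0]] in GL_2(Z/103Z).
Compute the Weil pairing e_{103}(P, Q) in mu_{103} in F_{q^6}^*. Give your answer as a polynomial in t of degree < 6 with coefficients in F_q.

131823686480878 + 23900760795046*t + 35390733102579*t^2 + 138828692285128*t^3 + 24233259167768*t^4 + 79452031482771*t^5

Alternating bilinearity on E[103] (values in mu_{103} in F_{141725994585937^6}) gives e(P',Q') = e(P,Q)^det(M).
det(M) mod 103 = 19; its inverse in (Z/103)^* is 38 (check: 19*38 mod 103 = 1).
Build f_{103,P'} and f_{103,Q'} via the 7-bit ladder of 103=1100111_2; evaluate at shifted divisors; quotient in F_{141725994585937^6}.
f_P(D_Q)/f_Q(D_P) = 25264899179898 + 111048070541306*t + 140083081684248*t^2 + 12196116584665*t^3 + 10077613254898*t^4 + 133436581088131*t^5.
Hence e(P,Q) = 131823686480878 + 23900760795046*t + 35390733102579*t^2 + 138828692285128*t^3 + 24233259167768*t^4 + 79452031482771*t^5 in F_{141725994585937^6}^*.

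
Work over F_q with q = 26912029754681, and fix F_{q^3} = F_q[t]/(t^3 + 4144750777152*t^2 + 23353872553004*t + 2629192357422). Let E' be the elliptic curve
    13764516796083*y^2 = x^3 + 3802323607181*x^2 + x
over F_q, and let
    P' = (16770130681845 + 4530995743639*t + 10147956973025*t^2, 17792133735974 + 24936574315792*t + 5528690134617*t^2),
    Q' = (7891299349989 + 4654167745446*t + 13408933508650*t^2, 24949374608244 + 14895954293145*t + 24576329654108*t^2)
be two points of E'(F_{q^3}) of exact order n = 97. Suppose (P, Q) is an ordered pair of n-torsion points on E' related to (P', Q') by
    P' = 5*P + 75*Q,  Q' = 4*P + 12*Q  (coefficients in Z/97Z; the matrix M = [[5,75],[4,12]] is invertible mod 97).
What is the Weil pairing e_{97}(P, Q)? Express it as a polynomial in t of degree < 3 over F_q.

e_{97}(aP+bQ,cP+dQ) = e_{97}(P,Q)^(ad-bc); with (a,b,c,d)=(5,75,4,12) this gives the det-97 law.
det(M) mod 97 = 51; its inverse in (Z/97)^* is 78 (check: 51*78 mod 97 = 1).
Set x_W=8579381326879*u+834007598143, y_W=8579381326879*v; then E': y_W^2=x_W^3+1142915581224*x_W+21122886723585.
n = 97 = (1100001)_2 (7 bits, wt 3); accumulate f_{97,P'}(Q'+S)/f_{97,P'}(S) along the 6-step ladder.
So e_{97}(P',Q') = 26451899327330 + 739927263037*t + 988481983622*t^2.
Finally e_{97}(P,Q) = 16279888629267 + 10855979904072*t + 8517332352269*t^2.

16279888629267 + 10855979904072*t + 8517332352269*t^2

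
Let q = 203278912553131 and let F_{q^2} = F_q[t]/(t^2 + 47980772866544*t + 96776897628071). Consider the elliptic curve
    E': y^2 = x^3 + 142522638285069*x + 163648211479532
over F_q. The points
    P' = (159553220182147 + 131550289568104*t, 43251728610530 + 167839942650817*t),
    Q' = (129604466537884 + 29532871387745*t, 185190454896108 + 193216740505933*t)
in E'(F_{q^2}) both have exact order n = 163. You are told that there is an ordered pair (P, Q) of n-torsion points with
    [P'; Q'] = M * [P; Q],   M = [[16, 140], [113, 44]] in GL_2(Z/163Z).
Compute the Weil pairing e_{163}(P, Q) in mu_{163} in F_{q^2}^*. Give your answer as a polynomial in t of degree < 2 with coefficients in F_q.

41113260783887 + 94980911024332*t

Under M = [[16,140],[113,44]] in GL_2(Z/163), e_{163}(P',Q') = e_{163}(P,Q)^(16*44-140*113 mod 163).
Inverting 43 mod 163: 91. Thus e_{163}(P,Q) = e(P',Q')^{91}.
Build f_{163,P'} and f_{163,Q'} via the 8-bit ladder of 163=10100011_2; evaluate at shifted divisors; quotient in F_{203278912553131^2}.
Miller gives e_{163}(P',Q') = 138192511300391 + 56645279174902*t in F_{203278912553131^2}.
Hence e(P,Q) = 41113260783887 + 94980911024332*t in F_{203278912553131^2}^*.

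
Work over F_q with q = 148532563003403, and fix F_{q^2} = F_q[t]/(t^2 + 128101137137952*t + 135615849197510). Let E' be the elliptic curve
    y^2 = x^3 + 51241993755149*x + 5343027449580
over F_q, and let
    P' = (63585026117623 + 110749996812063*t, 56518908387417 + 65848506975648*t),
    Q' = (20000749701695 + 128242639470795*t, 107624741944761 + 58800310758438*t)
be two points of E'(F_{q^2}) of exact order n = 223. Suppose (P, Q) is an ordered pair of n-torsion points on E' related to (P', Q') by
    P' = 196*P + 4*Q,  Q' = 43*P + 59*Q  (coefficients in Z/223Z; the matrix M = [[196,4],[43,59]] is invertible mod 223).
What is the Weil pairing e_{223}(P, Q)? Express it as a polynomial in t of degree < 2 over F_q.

e_{223} is bilinear + alternating on E[223], so e_{223}(196*P + 4*Q, 43*P + 59*Q) = e_{223}(P,Q)^(196*59-4*43).
Hence e(P,Q) = e(P',Q')^{47} where 47 = 19^{-1} mod 223.
8-bit Miller (11011111) on E'/F_{148532563003403} with a'=51241993755149, b'=5343027449580: accumulate tangent/chord ratios at Q'+S and P'+S'.
Miller gives e_{223}(P',Q') = 148006857188538 + 138840139459938*t in F_{148532563003403^2}.
e_{223}(P,Q) = (148006857188538 + 138840139459938*t)^{47} = 67688164297180 + 52117132707706*t.

67688164297180 + 52117132707706*t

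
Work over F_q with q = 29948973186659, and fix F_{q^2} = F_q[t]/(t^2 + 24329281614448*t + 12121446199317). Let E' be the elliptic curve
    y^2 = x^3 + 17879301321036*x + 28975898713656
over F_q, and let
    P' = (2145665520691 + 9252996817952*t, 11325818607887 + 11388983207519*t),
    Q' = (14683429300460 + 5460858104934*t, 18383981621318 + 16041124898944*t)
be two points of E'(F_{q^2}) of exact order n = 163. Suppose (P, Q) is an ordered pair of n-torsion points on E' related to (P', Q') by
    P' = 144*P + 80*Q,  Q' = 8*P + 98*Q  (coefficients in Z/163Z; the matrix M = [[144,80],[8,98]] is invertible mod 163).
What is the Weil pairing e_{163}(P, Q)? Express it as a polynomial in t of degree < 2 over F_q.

3070679689421 + 29399833465188*t

The 163-Weil pairing on E[163] over F_{29948973186659} is alternating-bilinear: e_{163}(P',Q') = e_{163}(P,Q)^det(M).
det M = 144*98 - 80*8 = 13472 = 106 (mod 163); 106^{-1} = 20 (mod 163).
n = 163 = (10100011)_2 (8 bits, wt 4); accumulate f_{163,P'}(Q'+S)/f_{163,P'}(S) along the 7-step ladder.
So e_{163}(P',Q') = 10948009820825 + 10521842261494*t.
Raise to 20: e(P,Q) = 3070679689421 + 29399833465188*t in mu_{163}.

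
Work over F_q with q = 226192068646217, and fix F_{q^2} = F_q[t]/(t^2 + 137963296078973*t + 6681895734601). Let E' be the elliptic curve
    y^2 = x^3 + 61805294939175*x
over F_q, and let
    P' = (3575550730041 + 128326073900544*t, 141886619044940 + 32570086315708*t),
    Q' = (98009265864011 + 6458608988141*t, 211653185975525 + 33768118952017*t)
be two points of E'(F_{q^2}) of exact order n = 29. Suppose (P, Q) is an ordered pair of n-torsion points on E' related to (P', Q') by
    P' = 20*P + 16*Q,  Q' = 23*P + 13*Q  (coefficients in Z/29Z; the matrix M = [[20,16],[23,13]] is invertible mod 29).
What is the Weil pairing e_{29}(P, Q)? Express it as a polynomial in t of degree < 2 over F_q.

204788681823959 + 171365448466876*t

e_{29}(aP+bQ,cP+dQ) = e_{29}(P,Q)^(ad-bc); with (a,b,c,d)=(20,16,23,13) this gives the det-29 law.
det M = 20*13 - 16*23 = -108 = 8 (mod 29); 8^{-1} = 11 (mod 29).
n = 29 = (11101)_2 (5 bits, wt 4); accumulate f_{29,P'}(Q'+S)/f_{29,P'}(S) along the 4-step ladder.
So e_{29}(P',Q') = 117632593844348 + 100316547077613*t.
Finally e_{29}(P,Q) = 204788681823959 + 171365448466876*t.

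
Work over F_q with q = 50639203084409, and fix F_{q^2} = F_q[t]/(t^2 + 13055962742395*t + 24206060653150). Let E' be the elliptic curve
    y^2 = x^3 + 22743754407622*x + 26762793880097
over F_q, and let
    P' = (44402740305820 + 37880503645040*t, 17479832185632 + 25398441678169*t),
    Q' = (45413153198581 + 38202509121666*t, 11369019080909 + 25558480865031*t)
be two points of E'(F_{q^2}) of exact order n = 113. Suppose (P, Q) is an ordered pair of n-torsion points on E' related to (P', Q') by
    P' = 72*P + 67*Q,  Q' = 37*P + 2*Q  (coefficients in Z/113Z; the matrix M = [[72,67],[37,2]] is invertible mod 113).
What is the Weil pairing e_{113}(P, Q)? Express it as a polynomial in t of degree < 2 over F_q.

18650880886573 + 44840527610351*t

The 113-Weil pairing on E[113] over F_{50639203084409} is alternating-bilinear: e_{113}(P',Q') = e_{113}(P,Q)^det(M).
72*2 - 67*37 = -2335; reduced mod 113: det = 38, inverse 3.
Run Miller on y^2=x^3+22743754407622*x+26762793880097 over F_{50639203084409}: ladder 1110001 (7 bits); e = f_P(D_Q)/f_Q(D_P).
e_{113}(P',Q') = 13602948344251 + 42840963146961*t.
Hence e(P,Q) = 18650880886573 + 44840527610351*t in F_{50639203084409^2}^*.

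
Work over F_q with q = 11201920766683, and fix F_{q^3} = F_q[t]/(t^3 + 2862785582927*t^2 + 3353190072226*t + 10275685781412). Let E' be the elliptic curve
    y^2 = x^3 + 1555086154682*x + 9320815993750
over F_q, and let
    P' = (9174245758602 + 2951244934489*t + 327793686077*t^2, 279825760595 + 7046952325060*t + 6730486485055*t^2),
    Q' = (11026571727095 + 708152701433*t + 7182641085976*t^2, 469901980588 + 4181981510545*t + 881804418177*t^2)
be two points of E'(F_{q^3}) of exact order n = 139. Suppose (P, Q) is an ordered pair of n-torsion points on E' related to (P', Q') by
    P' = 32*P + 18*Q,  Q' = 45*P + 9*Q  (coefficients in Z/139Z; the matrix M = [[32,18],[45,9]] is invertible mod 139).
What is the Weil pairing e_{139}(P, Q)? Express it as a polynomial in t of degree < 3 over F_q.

Alternating bilinearity on E[139] (values in mu_{139} in F_{11201920766683^3}) gives e(P',Q') = e(P,Q)^det(M).
det M = 32*9 - 18*45 = -522 = 34 (mod 139); 34^{-1} = 45 (mod 139).
Run Miller on y^2=x^3+1555086154682*x+9320815993750 over F_{11201920766683}: ladder 10001011 (8 bits); e = f_P(D_Q)/f_Q(D_P).
f_P(D_Q)/f_Q(D_P) = 1407031994914 + 5215329127648*t + 2951588350266*t^2.
Hence e(P,Q) = 3026643084730 + 69046003810*t + 6967030174233*t^2 in F_{11201920766683^3}^*.

3026643084730 + 69046003810*t + 6967030174233*t^2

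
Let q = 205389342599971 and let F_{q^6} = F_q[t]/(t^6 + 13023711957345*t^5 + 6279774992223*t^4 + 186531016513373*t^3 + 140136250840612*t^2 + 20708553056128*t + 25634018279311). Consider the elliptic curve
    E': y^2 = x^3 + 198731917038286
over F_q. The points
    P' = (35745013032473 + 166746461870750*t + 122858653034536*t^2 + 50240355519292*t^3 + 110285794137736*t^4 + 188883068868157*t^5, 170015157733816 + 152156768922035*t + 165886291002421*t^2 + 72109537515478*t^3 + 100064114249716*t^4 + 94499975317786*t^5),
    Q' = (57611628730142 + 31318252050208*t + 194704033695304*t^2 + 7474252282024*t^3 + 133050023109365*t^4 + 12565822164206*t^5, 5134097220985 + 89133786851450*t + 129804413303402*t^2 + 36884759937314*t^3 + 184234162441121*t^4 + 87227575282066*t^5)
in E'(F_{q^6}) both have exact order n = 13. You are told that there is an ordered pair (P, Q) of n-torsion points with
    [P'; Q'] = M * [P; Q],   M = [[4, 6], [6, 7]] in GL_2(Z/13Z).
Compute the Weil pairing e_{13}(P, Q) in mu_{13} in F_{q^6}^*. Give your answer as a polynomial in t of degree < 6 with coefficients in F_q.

151334078593214 + 202878239117660*t + 129954783901308*t^2 + 127213786674572*t^3 + 73616318587691*t^4 + 179023267434342*t^5

The 13-Weil pairing on E[13] over F_{205389342599971} is alternating-bilinear: e_{13}(P',Q') = e_{13}(P,Q)^det(M).
det M = 4*7 - 6*6 = -8 = 5 (mod 13); 5^{-1} = 8 (mod 13).
Build f_{13,P'} and f_{13,Q'} via the 4-bit ladder of 13=1101_2; evaluate at shifted divisors; quotient in F_{205389342599971^6}.
The quotient is 78416768219430 + 140914961161686*t + 101522390199353*t^2 + 11758704119534*t^3 + 119763157572532*t^4 + 128464785363331*t^5.
Thus e_{13}(P,Q) = 151334078593214 + 202878239117660*t + 129954783901308*t^2 + 127213786674572*t^3 + 73616318587691*t^4 + 179023267434342*t^5.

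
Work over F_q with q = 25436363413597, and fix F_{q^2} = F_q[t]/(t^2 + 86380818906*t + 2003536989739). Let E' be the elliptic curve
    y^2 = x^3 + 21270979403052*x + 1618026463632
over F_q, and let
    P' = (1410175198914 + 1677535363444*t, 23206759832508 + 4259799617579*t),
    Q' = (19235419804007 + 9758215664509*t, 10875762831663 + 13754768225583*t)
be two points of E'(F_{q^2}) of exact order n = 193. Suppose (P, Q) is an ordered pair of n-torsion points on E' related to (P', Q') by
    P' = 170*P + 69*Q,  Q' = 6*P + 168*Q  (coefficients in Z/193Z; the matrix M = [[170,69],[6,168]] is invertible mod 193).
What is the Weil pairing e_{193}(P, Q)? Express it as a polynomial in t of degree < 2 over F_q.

13323264759289 + 10989675708618*t

e_{193} is bilinear + alternating on E[193], so e_{193}(170*P + 69*Q, 6*P + 168*Q) = e_{193}(P,Q)^(170*168-69*6).
Inverting 161 mod 193: 6. Thus e_{193}(P,Q) = e(P',Q')^{6}.
Build f_{193,P'} and f_{193,Q'} via the 8-bit ladder of 193=11000001_2; evaluate at shifted divisors; quotient in F_{25436363413597^2}.
e_{193}(P',Q') = 5056956426549 + 20667242878263*t.
Thus e_{193}(P,Q) = 13323264759289 + 10989675708618*t.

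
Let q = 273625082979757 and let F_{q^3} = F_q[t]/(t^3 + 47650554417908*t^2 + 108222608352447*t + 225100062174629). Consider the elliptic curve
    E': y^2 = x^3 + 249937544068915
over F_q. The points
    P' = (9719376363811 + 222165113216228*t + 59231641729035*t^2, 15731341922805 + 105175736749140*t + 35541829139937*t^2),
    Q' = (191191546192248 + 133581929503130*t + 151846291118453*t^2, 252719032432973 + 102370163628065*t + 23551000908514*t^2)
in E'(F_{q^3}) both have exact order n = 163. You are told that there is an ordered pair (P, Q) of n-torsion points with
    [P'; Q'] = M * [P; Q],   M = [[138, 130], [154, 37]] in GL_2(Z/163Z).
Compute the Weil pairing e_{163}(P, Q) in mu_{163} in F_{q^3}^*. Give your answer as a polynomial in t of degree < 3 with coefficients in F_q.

e_{163} is bilinear + alternating on E[163], so e_{163}(138*P + 130*Q, 154*P + 37*Q) = e_{163}(P,Q)^(138*37-130*154).
138*37 - 130*154 = -14914; reduced mod 163: det = 82, inverse 2.
8-bit Miller (10100011) on E'/F_{273625082979757} with a'=0, b'=249937544068915: accumulate tangent/chord ratios at Q'+S and P'+S'.
Miller gives e_{163}(P',Q') = 198861697177843 + 270320917298885*t + 142354261516714*t^2 in F_{273625082979757^3}.
Thus e_{163}(P,Q) = 202330120929537 + 50407254254104*t + 60514177150254*t^2.

202330120929537 + 50407254254104*t + 60514177150254*t^2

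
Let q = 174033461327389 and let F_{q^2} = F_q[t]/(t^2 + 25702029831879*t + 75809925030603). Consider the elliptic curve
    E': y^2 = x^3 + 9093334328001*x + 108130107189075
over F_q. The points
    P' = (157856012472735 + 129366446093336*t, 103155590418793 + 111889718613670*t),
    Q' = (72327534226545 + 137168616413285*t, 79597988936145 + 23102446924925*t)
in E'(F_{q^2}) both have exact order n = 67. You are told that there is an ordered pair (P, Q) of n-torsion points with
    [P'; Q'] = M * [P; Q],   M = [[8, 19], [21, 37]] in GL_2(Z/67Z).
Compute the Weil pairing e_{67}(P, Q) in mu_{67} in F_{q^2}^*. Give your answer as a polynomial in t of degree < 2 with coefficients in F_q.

113516619724440 + 145822324076943*t

e_{67} is bilinear + alternating on E[67], so e_{67}(8*P + 19*Q, 21*P + 37*Q) = e_{67}(P,Q)^(8*37-19*21).
det M = 8*37 - 19*21 = -103 = 31 (mod 67); 31^{-1} = 13 (mod 67).
n = 67 = (1000011)_2 (7 bits, wt 3); accumulate f_{67,P'}(Q'+S)/f_{67,P'}(S) along the 6-step ladder.
The quotient is 40277189977068 + 24168685315192*t.
(40277189977068 + 24168685315192*t)^{13} mod (174033461327389,f) = 113516619724440 + 145822324076943*t.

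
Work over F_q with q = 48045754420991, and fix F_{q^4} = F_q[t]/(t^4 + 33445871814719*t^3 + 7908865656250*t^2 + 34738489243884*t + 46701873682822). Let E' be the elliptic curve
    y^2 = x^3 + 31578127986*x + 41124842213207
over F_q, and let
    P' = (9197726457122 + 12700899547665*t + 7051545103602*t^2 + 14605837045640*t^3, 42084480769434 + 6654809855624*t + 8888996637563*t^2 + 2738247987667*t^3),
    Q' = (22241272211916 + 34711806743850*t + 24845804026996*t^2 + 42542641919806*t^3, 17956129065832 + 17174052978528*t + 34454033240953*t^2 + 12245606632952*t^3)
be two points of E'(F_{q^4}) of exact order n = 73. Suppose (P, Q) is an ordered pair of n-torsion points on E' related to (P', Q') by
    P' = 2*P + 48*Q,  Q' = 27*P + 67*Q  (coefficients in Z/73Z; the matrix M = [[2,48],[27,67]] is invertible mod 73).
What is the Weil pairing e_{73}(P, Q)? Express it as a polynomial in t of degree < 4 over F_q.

Since e_{73}(P,P)=e_{73}(Q,Q)=1 and e_{73}(Q,P)=e_{73}(P,Q)^{-1}, expanding e_{73}(2*P + 48*Q,27*P + 67*Q) leaves e(P,Q)^det(M).
det M = 2*67 - 48*27 = -1162 = 6 (mod 73); 6^{-1} = 61 (mod 73).
Build f_{73,P'} and f_{73,Q'} via the 7-bit ladder of 73=1001001_2; evaluate at shifted divisors; quotient in F_{48045754420991^4}.
Miller gives e_{73}(P',Q') = 26671714405907 + 28584848382718*t + 39982232952821*t^2 + 42436751057170*t^3 in F_{48045754420991^4}.
(26671714405907 + 28584848382718*t + 39982232952821*t^2 + 42436751057170*t^3)^{61} mod (48045754420991,f) = 17329378435381 + 40088827019459*t + 22800810898383*t^2 + 14570630332261*t^3.

17329378435381 + 40088827019459*t + 22800810898383*t^2 + 14570630332261*t^3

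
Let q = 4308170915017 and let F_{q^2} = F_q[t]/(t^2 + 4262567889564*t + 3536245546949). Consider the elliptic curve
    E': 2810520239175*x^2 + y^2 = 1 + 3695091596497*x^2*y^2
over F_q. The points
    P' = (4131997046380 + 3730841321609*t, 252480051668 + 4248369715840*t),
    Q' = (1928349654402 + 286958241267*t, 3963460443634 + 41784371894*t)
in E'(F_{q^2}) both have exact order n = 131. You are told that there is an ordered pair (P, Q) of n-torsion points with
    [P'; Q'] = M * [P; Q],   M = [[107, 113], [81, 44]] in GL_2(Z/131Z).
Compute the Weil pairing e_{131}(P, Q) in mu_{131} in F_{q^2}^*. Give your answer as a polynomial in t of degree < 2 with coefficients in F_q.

3649669891313 + 486951615178*t

e_{131} is bilinear + alternating on E[131], so e_{131}(107*P + 113*Q, 81*P + 44*Q) = e_{131}(P,Q)^(107*44-113*81).
So e_{131}(P,Q) = e_{131}(P',Q')^{102}, since 9*102 = 1 mod 131.
Edwards->Montgomery: u=(1+y)/(1-y), v=u/x -> 3392614229163v^2=u^3+2043509547162u^2+u; then x_W=1932942618178u+2520325610951: y^2=x^3+2880380029895*x+1087660538899.
Run Miller on y^2=x^3+2880380029895*x+1087660538899 over F_{4308170915017}: ladder 10000011 (8 bits); e = f_P(D_Q)/f_Q(D_P).
Result: e(P',Q') = 3252900315294 + 4109344870172*t.
Thus e_{131}(P,Q) = 3649669891313 + 486951615178*t.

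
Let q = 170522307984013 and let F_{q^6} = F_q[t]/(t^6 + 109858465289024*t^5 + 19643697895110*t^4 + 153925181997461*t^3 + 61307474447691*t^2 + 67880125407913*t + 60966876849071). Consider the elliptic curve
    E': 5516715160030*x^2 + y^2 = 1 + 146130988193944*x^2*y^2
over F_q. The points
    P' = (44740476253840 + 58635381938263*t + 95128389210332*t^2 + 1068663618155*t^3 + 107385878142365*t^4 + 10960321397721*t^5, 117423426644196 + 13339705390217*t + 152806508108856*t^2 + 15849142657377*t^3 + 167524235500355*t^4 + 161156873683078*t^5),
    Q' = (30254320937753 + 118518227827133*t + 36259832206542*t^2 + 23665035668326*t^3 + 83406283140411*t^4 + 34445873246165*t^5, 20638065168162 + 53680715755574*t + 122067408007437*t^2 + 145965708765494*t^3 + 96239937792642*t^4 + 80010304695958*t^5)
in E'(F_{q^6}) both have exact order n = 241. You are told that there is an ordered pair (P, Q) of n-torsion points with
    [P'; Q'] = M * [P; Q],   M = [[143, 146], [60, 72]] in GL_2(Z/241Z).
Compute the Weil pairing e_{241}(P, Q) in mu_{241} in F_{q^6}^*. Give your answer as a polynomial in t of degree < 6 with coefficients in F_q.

Under M = [[143,146],[60,72]] in GL_2(Z/241), e_{241}(P',Q') = e_{241}(P,Q)^(143*72-146*60 mod 241).
det(M) mod 241 = 90; its inverse in (Z/241)^* is 158 (check: 90*158 mod 241 = 1).
Edwards->Montgomery: u=(1+y)/(1-y), v=u/x -> 88882455304920v^2=u^3+168966323627335u^2+u; then x_W=50107585733528u+138956155881671: y^2=x^3+22691699348839*x+77632897528886.
Build f_{241,P'} and f_{241,Q'} via the 8-bit ladder of 241=11110001_2; evaluate at shifted divisors; quotient in F_{170522307984013^6}.
Miller gives e_{241}(P',Q') = 98567180784275 + 168666009832475*t + 36402339620418*t^2 + 77262556985360*t^3 + 137392450187606*t^4 + 118927221189498*t^5 in F_{170522307984013^6}.
Raise to 158: e(P,Q) = 139904488197820 + 38940668669851*t + 157111466202403*t^2 + 107997930270115*t^3 + 96866314741972*t^4 + 24475942657515*t^5 in mu_{241}.

139904488197820 + 38940668669851*t + 157111466202403*t^2 + 107997930270115*t^3 + 96866314741972*t^4 + 24475942657515*t^5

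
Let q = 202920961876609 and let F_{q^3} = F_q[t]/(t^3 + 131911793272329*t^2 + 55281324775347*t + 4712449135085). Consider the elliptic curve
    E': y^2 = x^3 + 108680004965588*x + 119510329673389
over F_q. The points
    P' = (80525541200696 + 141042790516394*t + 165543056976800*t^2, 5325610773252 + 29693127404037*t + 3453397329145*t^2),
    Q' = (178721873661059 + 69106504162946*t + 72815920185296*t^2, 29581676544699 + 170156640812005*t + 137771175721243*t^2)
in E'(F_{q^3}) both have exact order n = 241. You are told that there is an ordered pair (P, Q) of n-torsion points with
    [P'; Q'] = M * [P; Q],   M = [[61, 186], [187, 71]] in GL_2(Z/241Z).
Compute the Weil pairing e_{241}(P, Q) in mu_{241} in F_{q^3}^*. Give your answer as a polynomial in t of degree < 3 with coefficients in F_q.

52950676630679 + 143737120910931*t + 65879757959416*t^2

e_{241} is bilinear + alternating on E[241], so e_{241}(61*P + 186*Q, 187*P + 71*Q) = e_{241}(P,Q)^(61*71-186*187).
Inverting 156 mod 241: 17. Thus e_{241}(P,Q) = e(P',Q')^{17}.
Build f_{241,P'} and f_{241,Q'} via the 8-bit ladder of 241=11110001_2; evaluate at shifted divisors; quotient in F_{202920961876609^3}.
e_{241}(P',Q') = 178573200658204 + 87567494304977*t + 92775245523020*t^2.
Thus e_{241}(P,Q) = 52950676630679 + 143737120910931*t + 65879757959416*t^2.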